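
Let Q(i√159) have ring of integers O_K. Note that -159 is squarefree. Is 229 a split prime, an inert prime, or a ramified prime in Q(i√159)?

splits completely

-159 mod 4 = 1, hence disc K = -159 and O_K = ℤ[(1+√-159)/2].
disc(K) = -159 is not divisible by 229; 229 is unramified.
Compute (-159/229) via Euler: 70^((229-1)/2) mod 229 = 1, so (-159/229) = 1.
Legendre symbol 1 ⇒ 229 is split.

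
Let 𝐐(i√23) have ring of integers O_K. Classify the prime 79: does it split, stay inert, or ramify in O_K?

d = -23 ≡ 1 (mod 4), so O_K = ℤ[(1+√-23)/2] and disc(K) = d = -23.
Since gcd(79, -23) = 1 the prime 79 does not ramify.
Legendre symbol by Euler's criterion: (-23/79) ≡ (-23)^39 ≡ 78 (mod 79), i.e. (-23/79) = -1.
Legendre symbol -1 ⇒ 79 is inert.

inert — (79) stays prime in O_K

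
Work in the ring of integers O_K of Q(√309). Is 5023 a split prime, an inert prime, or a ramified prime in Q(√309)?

p splits

d = 309 ≡ 1 (mod 4), so O_K = ℤ[(1+√309)/2] and disc(K) = d = 309.
Since gcd(5023, 309) = 1 the prime 5023 does not ramify.
Euler's criterion: 309^2511 mod 5023 = 1. Thus (309|5023) = 1.
Legendre symbol 1 ⇒ 5023 is split.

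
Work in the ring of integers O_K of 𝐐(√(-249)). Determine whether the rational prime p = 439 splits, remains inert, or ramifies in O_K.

Since -249 ≢ 1 mod 4, the ring of integers is ℤ[√-249] with discriminant 4·(-249) = -996.
Since gcd(439, -996) = 1 the prime 439 does not ramify.
(-249/439) = 190^219 mod 439 = 1, giving Legendre symbol 1.
d is a quadratic residue mod p, hence 439 splits in O_K.

split — (439) = 𝔭₁𝔭₂ with 𝔭₁ ≠ 𝔭₂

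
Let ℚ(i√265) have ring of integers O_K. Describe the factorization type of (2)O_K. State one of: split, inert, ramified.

d = -265 ≡ 3 (mod 4), so O_K = ℤ[√-265] and disc(K) = 4d = -1060.
Ramification test: 2 | -1060. The prime 2 ramifies in K.

ramified — (2) = 𝔭²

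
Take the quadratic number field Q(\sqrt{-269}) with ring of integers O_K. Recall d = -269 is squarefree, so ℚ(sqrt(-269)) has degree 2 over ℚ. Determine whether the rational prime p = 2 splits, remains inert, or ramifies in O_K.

d = -269 ≡ 3 (mod 4), so O_K = ℤ[√-269] and disc(K) = 4d = -1076.
Ramification test: 2 | -1076. The prime 2 ramifies in K.

p ramifies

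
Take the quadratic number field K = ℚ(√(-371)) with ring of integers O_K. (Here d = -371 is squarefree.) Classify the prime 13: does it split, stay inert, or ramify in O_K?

remains prime (inert)

-371 mod 4 = 1, hence disc K = -371 and O_K = ℤ[(1+√-371)/2].
13 ∤ -371, so 13 is unramified.
Euler's criterion: (-371)^6 mod 13 = 12. Thus (-371|13) = -1.
(-371/13) = -1, so 13 is inert.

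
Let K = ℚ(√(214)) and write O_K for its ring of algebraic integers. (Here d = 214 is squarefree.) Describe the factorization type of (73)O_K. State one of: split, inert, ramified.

remains prime (inert)

214 mod 4 = 2, hence disc K = 4·214 = 856 and O_K = ℤ[√214].
disc(K) = 856 is not divisible by 73; 73 is unramified.
Compute (214/73) via Euler: 68^((73-1)/2) mod 73 = 72, so (214/73) = -1.
Legendre symbol -1 ⇒ 73 is inert.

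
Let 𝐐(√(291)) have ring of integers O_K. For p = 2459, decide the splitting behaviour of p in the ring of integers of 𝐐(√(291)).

2459 remains inert

291 mod 4 = 3, hence disc K = 4·291 = 1164 and O_K = ℤ[√291].
disc(K) = 1164 is not divisible by 2459; 2459 is unramified.
Legendre symbol by Euler's criterion: (291/2459) ≡ 291^1229 ≡ 2458 (mod 2459), i.e. (291/2459) = -1.
Legendre symbol -1 ⇒ 2459 is inert.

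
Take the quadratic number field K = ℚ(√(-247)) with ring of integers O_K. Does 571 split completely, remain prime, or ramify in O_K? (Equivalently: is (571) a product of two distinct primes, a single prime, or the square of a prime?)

split

Since -247 ≡ 1 mod 4, the ring of integers is ℤ[(1+√-247)/2] with discriminant -247.
571 ∤ -247, so 571 is unramified.
Euler's criterion: (-247)^285 mod 571 = 1. Thus (-247|571) = 1.
(-247/571) = 1, so 571 splits.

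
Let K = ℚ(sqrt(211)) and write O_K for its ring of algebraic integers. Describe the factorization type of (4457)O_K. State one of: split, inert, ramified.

remains prime (inert)

211 mod 4 = 3, hence disc K = 4·211 = 844 and O_K = ℤ[√211].
Since gcd(4457, 844) = 1 the prime 4457 does not ramify.
Compute (211/4457) via Euler: 211^((4457-1)/2) mod 4457 = 4456, so (211/4457) = -1.
d is a non-residue mod p, hence 4457 remains inert in O_K.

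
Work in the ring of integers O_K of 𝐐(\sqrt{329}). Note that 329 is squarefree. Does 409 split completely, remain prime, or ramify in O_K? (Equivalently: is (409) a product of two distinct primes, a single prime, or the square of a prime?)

split — (409) = 𝔭₁𝔭₂ with 𝔭₁ ≠ 𝔭₂

d = 329 ≡ 1 (mod 4), so O_K = ℤ[(1+√329)/2] and disc(K) = d = 329.
disc(K) = 329 is not divisible by 409; 409 is unramified.
Euler's criterion: 329^204 mod 409 = 1. Thus (329|409) = 1.
(329/409) = 1, so 409 splits.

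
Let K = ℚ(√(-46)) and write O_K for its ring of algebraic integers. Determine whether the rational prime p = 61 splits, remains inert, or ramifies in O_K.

-46 mod 4 = 2, hence disc K = 4·(-46) = -184 and O_K = ℤ[√-46].
Since gcd(61, -184) = 1 the prime 61 does not ramify.
Compute (-46/61) via Euler: 15^((61-1)/2) mod 61 = 1, so (-46/61) = 1.
d is a quadratic residue mod p, hence 61 splits in O_K.

p splits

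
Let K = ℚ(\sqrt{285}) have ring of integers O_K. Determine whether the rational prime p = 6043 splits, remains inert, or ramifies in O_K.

6043 remains inert

d = 285 ≡ 1 (mod 4), so O_K = ℤ[(1+√285)/2] and disc(K) = d = 285.
6043 ∤ 285, so 6043 is unramified.
Compute (285/6043) via Euler: 285^((6043-1)/2) mod 6043 = 6042, so (285/6043) = -1.
d is a non-residue mod p, hence 6043 remains inert in O_K.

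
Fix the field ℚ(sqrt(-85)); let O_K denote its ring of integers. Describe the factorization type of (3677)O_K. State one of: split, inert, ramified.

Since -85 ≢ 1 mod 4, the ring of integers is ℤ[√-85] with discriminant 4·(-85) = -340.
Since gcd(3677, -340) = 1 the prime 3677 does not ramify.
(-85/3677) = 3592^1838 mod 3677 = 1, giving Legendre symbol 1.
d is a quadratic residue mod p, hence 3677 splits in O_K.

split — (3677) = 𝔭₁𝔭₂ with 𝔭₁ ≠ 𝔭₂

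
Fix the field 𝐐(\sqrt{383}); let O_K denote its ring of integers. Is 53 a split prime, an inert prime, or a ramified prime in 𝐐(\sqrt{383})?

383 mod 4 = 3, hence disc K = 4·383 = 1532 and O_K = ℤ[√383].
Since gcd(53, 1532) = 1 the prime 53 does not ramify.
(383/53) = 12^26 mod 53 = 52, giving Legendre symbol -1.
d is a non-residue mod p, hence 53 remains inert in O_K.

remains prime (inert)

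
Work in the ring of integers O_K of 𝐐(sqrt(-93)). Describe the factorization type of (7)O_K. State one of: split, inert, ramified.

p is inert

-93 mod 4 = 3, hence disc K = 4·(-93) = -372 and O_K = ℤ[√-93].
7 ∤ -372, so 7 is unramified.
(-93/7) = 5^3 mod 7 = 6, giving Legendre symbol -1.
(-93/7) = -1, so 7 is inert.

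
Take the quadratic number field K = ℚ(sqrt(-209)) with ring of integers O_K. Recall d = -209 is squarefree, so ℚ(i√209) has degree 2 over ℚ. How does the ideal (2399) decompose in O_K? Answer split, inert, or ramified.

Since -209 ≢ 1 mod 4, the ring of integers is ℤ[√-209] with discriminant 4·(-209) = -836.
disc(K) = -836 is not divisible by 2399; 2399 is unramified.
Legendre symbol by Euler's criterion: (-209/2399) ≡ (-209)^1199 ≡ 2398 (mod 2399), i.e. (-209/2399) = -1.
(-209/2399) = -1, so 2399 is inert.

2399 remains inert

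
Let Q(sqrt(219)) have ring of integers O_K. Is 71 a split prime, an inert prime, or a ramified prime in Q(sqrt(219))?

d = 219 ≡ 3 (mod 4), so O_K = ℤ[√219] and disc(K) = 4d = 876.
disc(K) = 876 is not divisible by 71; 71 is unramified.
(219/71) = 6^35 mod 71 = 1, giving Legendre symbol 1.
Legendre symbol 1 ⇒ 71 is split.

71 splits in O_K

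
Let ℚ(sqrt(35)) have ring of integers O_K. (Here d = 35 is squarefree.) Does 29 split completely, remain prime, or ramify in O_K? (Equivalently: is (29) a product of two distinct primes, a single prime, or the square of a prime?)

Since 35 ≢ 1 mod 4, the ring of integers is ℤ[√35] with discriminant 4·35 = 140.
Since gcd(29, 140) = 1 the prime 29 does not ramify.
Euler's criterion: 35^14 mod 29 = 1. Thus (35|29) = 1.
d is a quadratic residue mod p, hence 29 splits in O_K.

split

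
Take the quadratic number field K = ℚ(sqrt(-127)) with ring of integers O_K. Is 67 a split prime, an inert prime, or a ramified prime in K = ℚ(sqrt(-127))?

Since -127 ≡ 1 mod 4, the ring of integers is ℤ[(1+√-127)/2] with discriminant -127.
67 ∤ -127, so 67 is unramified.
Euler's criterion: (-127)^33 mod 67 = 66. Thus (-127|67) = -1.
Legendre symbol -1 ⇒ 67 is inert.

remains prime (inert)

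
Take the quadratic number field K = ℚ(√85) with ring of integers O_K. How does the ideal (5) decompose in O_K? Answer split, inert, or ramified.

Since 85 ≡ 1 mod 4, the ring of integers is ℤ[(1+√85)/2] with discriminant 85.
Ramification test: 5 | 85. The prime 5 ramifies in K.

5 is ramified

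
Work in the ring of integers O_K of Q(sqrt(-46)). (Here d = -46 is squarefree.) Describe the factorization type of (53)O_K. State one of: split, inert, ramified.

split

d = -46 ≡ 2 (mod 4), so O_K = ℤ[√-46] and disc(K) = 4d = -184.
disc(K) = -184 is not divisible by 53; 53 is unramified.
(-46/53) = 7^26 mod 53 = 1, giving Legendre symbol 1.
Legendre symbol 1 ⇒ 53 is split.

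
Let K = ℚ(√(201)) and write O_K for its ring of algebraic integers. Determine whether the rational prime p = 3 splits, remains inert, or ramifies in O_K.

p ramifies

201 mod 4 = 1, hence disc K = 201 and O_K = ℤ[(1+√201)/2].
Ramification test: 3 | 201. The prime 3 ramifies in K.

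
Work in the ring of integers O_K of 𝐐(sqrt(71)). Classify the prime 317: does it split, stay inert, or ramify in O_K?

Since 71 ≢ 1 mod 4, the ring of integers is ℤ[√71] with discriminant 4·71 = 284.
317 ∤ 284, so 317 is unramified.
(71/317) = 71^158 mod 317 = 316, giving Legendre symbol -1.
d is a non-residue mod p, hence 317 remains inert in O_K.

inert — (317) stays prime in O_K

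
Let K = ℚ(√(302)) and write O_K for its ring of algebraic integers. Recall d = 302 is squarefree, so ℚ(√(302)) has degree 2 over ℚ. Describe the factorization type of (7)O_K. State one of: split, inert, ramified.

d = 302 ≡ 2 (mod 4), so O_K = ℤ[√302] and disc(K) = 4d = 1208.
disc(K) = 1208 is not divisible by 7; 7 is unramified.
(302/7) = 1^3 mod 7 = 1, giving Legendre symbol 1.
d is a quadratic residue mod p, hence 7 splits in O_K.

split — (7) = 𝔭₁𝔭₂ with 𝔭₁ ≠ 𝔭₂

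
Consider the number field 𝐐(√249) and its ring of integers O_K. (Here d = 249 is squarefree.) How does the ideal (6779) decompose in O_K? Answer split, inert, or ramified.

6779 splits in O_K

249 mod 4 = 1, hence disc K = 249 and O_K = ℤ[(1+√249)/2].
6779 ∤ 249, so 6779 is unramified.
Euler's criterion: 249^3389 mod 6779 = 1. Thus (249|6779) = 1.
(249/6779) = 1, so 6779 splits.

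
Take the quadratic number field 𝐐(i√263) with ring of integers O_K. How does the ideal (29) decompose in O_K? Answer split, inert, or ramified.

Since -263 ≡ 1 mod 4, the ring of integers is ℤ[(1+√-263)/2] with discriminant -263.
Since gcd(29, -263) = 1 the prime 29 does not ramify.
Legendre symbol by Euler's criterion: (-263/29) ≡ (-263)^14 ≡ 28 (mod 29), i.e. (-263/29) = -1.
d is a non-residue mod p, hence 29 remains inert in O_K.

inert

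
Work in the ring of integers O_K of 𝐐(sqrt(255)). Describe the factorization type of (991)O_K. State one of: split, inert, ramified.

splits completely

Since 255 ≢ 1 mod 4, the ring of integers is ℤ[√255] with discriminant 4·255 = 1020.
disc(K) = 1020 is not divisible by 991; 991 is unramified.
Legendre symbol by Euler's criterion: (255/991) ≡ 255^495 ≡ 1 (mod 991), i.e. (255/991) = 1.
(255/991) = 1, so 991 splits.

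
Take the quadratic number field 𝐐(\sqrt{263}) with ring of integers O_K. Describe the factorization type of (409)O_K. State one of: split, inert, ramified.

remains prime (inert)

263 mod 4 = 3, hence disc K = 4·263 = 1052 and O_K = ℤ[√263].
409 ∤ 1052, so 409 is unramified.
(263/409) = 263^204 mod 409 = 408, giving Legendre symbol -1.
Legendre symbol -1 ⇒ 409 is inert.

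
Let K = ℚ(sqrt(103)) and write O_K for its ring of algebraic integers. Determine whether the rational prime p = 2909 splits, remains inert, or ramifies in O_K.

split — (2909) = 𝔭₁𝔭₂ with 𝔭₁ ≠ 𝔭₂

Since 103 ≢ 1 mod 4, the ring of integers is ℤ[√103] with discriminant 4·103 = 412.
2909 ∤ 412, so 2909 is unramified.
Euler's criterion: 103^1454 mod 2909 = 1. Thus (103|2909) = 1.
d is a quadratic residue mod p, hence 2909 splits in O_K.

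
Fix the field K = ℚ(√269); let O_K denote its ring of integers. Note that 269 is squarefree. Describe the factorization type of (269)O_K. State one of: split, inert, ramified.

p ramifies

269 mod 4 = 1, hence disc K = 269 and O_K = ℤ[(1+√269)/2].
269 divides disc(K) = 269, so 269 ramifies.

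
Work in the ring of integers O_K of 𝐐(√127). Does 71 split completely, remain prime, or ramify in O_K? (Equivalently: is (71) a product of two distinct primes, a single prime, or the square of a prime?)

Since 127 ≢ 1 mod 4, the ring of integers is ℤ[√127] with discriminant 4·127 = 508.
disc(K) = 508 is not divisible by 71; 71 is unramified.
Compute (127/71) via Euler: 56^((71-1)/2) mod 71 = 70, so (127/71) = -1.
(127/71) = -1, so 71 is inert.

p is inert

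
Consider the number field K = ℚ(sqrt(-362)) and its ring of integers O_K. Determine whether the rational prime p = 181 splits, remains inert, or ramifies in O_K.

ramified — (181) = 𝔭²

Since -362 ≢ 1 mod 4, the ring of integers is ℤ[√-362] with discriminant 4·(-362) = -1448.
Ramification test: 181 | -1448. The prime 181 ramifies in K.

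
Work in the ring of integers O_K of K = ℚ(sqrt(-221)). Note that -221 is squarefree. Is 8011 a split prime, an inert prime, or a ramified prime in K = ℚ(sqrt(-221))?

inert — (8011) stays prime in O_K

d = -221 ≡ 3 (mod 4), so O_K = ℤ[√-221] and disc(K) = 4d = -884.
8011 ∤ -884, so 8011 is unramified.
Euler's criterion: (-221)^4005 mod 8011 = 8010. Thus (-221|8011) = -1.
Legendre symbol -1 ⇒ 8011 is inert.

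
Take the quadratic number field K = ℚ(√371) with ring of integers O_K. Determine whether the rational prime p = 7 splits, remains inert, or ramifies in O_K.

d = 371 ≡ 3 (mod 4), so O_K = ℤ[√371] and disc(K) = 4d = 1484.
Ramification test: 7 | 1484. The prime 7 ramifies in K.

7 is ramified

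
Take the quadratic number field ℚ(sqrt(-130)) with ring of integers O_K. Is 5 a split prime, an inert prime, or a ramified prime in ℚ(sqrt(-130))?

p ramifies

d = -130 ≡ 2 (mod 4), so O_K = ℤ[√-130] and disc(K) = 4d = -520.
5 divides disc(K) = -520, so 5 ramifies.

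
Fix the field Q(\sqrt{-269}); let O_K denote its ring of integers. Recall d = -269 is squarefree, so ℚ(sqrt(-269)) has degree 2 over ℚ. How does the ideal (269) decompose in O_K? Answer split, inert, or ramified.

d = -269 ≡ 3 (mod 4), so O_K = ℤ[√-269] and disc(K) = 4d = -1076.
disc(K) = -1076 = 269·(-4), so p = 269 is ramified.

ramified — (269) = 𝔭²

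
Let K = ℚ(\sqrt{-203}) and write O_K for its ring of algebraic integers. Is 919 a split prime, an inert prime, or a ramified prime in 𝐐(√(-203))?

-203 mod 4 = 1, hence disc K = -203 and O_K = ℤ[(1+√-203)/2].
Since gcd(919, -203) = 1 the prime 919 does not ramify.
(-203/919) = 716^459 mod 919 = 1, giving Legendre symbol 1.
d is a quadratic residue mod p, hence 919 splits in O_K.

split — (919) = 𝔭₁𝔭₂ with 𝔭₁ ≠ 𝔭₂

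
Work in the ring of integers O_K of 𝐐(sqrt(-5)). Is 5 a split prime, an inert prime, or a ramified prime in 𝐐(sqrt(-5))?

d = -5 ≡ 3 (mod 4), so O_K = ℤ[√-5] and disc(K) = 4d = -20.
Ramification test: 5 | -20. The prime 5 ramifies in K.

ramified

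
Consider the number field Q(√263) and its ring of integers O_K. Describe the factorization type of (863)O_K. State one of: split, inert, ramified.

d = 263 ≡ 3 (mod 4), so O_K = ℤ[√263] and disc(K) = 4d = 1052.
disc(K) = 1052 is not divisible by 863; 863 is unramified.
(263/863) = 263^431 mod 863 = 862, giving Legendre symbol -1.
Legendre symbol -1 ⇒ 863 is inert.

863 remains inert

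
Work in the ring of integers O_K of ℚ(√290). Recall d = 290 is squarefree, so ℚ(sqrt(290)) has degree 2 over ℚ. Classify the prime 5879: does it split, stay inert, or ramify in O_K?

290 mod 4 = 2, hence disc K = 4·290 = 1160 and O_K = ℤ[√290].
5879 ∤ 1160, so 5879 is unramified.
Euler's criterion: 290^2939 mod 5879 = 5878. Thus (290|5879) = -1.
Legendre symbol -1 ⇒ 5879 is inert.

5879 remains inert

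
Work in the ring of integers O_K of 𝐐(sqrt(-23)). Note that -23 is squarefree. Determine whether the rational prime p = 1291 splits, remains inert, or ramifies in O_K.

Since -23 ≡ 1 mod 4, the ring of integers is ℤ[(1+√-23)/2] with discriminant -23.
1291 ∤ -23, so 1291 is unramified.
Compute (-23/1291) via Euler: 1268^((1291-1)/2) mod 1291 = 1, so (-23/1291) = 1.
(-23/1291) = 1, so 1291 splits.

split — (1291) = 𝔭₁𝔭₂ with 𝔭₁ ≠ 𝔭₂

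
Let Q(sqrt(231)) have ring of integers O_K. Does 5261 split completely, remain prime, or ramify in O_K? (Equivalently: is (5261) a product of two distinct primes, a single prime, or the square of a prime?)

5261 remains inert

d = 231 ≡ 3 (mod 4), so O_K = ℤ[√231] and disc(K) = 4d = 924.
Since gcd(5261, 924) = 1 the prime 5261 does not ramify.
(231/5261) = 231^2630 mod 5261 = 5260, giving Legendre symbol -1.
(231/5261) = -1, so 5261 is inert.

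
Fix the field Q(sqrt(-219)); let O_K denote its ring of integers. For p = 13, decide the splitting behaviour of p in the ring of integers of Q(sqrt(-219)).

13 remains inert

-219 mod 4 = 1, hence disc K = -219 and O_K = ℤ[(1+√-219)/2].
13 ∤ -219, so 13 is unramified.
Compute (-219/13) via Euler: 2^((13-1)/2) mod 13 = 12, so (-219/13) = -1.
d is a non-residue mod p, hence 13 remains inert in O_K.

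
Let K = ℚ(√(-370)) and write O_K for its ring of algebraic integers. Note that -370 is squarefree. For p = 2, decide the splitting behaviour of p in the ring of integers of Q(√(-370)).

d = -370 ≡ 2 (mod 4), so O_K = ℤ[√-370] and disc(K) = 4d = -1480.
2 divides disc(K) = -1480, so 2 ramifies.

ramified — (2) = 𝔭²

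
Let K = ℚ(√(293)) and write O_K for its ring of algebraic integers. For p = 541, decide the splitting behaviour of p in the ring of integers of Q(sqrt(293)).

p is inert

Since 293 ≡ 1 mod 4, the ring of integers is ℤ[(1+√293)/2] with discriminant 293.
541 ∤ 293, so 541 is unramified.
Compute (293/541) via Euler: 293^((541-1)/2) mod 541 = 540, so (293/541) = -1.
d is a non-residue mod p, hence 541 remains inert in O_K.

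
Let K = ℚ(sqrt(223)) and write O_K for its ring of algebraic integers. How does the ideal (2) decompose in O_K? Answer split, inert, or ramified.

2 is ramified

d = 223 ≡ 3 (mod 4), so O_K = ℤ[√223] and disc(K) = 4d = 892.
Ramification test: 2 | 892. The prime 2 ramifies in K.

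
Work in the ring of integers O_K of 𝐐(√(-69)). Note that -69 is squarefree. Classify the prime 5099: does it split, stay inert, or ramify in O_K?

split

-69 mod 4 = 3, hence disc K = 4·(-69) = -276 and O_K = ℤ[√-69].
Since gcd(5099, -276) = 1 the prime 5099 does not ramify.
(-69/5099) = 5030^2549 mod 5099 = 1, giving Legendre symbol 1.
Legendre symbol 1 ⇒ 5099 is split.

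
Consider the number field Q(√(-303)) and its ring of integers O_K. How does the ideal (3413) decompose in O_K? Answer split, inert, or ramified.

d = -303 ≡ 1 (mod 4), so O_K = ℤ[(1+√-303)/2] and disc(K) = d = -303.
Since gcd(3413, -303) = 1 the prime 3413 does not ramify.
Legendre symbol by Euler's criterion: (-303/3413) ≡ (-303)^1706 ≡ 3412 (mod 3413), i.e. (-303/3413) = -1.
d is a non-residue mod p, hence 3413 remains inert in O_K.

inert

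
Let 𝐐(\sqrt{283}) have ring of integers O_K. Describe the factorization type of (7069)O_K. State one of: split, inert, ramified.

inert

283 mod 4 = 3, hence disc K = 4·283 = 1132 and O_K = ℤ[√283].
disc(K) = 1132 is not divisible by 7069; 7069 is unramified.
(283/7069) = 283^3534 mod 7069 = 7068, giving Legendre symbol -1.
(283/7069) = -1, so 7069 is inert.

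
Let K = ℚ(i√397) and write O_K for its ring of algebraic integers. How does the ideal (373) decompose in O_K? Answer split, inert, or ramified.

p is inert

d = -397 ≡ 3 (mod 4), so O_K = ℤ[√-397] and disc(K) = 4d = -1588.
373 ∤ -1588, so 373 is unramified.
Compute (-397/373) via Euler: 349^((373-1)/2) mod 373 = 372, so (-397/373) = -1.
Legendre symbol -1 ⇒ 373 is inert.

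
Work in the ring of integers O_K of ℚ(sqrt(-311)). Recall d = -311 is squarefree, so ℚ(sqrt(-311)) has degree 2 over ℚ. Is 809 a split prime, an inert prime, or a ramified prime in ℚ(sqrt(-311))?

809 splits in O_K

-311 mod 4 = 1, hence disc K = -311 and O_K = ℤ[(1+√-311)/2].
809 ∤ -311, so 809 is unramified.
(-311/809) = 498^404 mod 809 = 1, giving Legendre symbol 1.
(-311/809) = 1, so 809 splits.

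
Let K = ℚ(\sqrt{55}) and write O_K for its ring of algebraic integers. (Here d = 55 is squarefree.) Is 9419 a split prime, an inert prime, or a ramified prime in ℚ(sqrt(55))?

Since 55 ≢ 1 mod 4, the ring of integers is ℤ[√55] with discriminant 4·55 = 220.
9419 ∤ 220, so 9419 is unramified.
Euler's criterion: 55^4709 mod 9419 = 9418. Thus (55|9419) = -1.
Legendre symbol -1 ⇒ 9419 is inert.

p is inert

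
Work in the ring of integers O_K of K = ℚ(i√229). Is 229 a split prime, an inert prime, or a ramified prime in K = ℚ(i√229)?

p ramifies

-229 mod 4 = 3, hence disc K = 4·(-229) = -916 and O_K = ℤ[√-229].
229 divides disc(K) = -916, so 229 ramifies.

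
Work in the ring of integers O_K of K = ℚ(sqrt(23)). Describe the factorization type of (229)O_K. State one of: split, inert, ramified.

d = 23 ≡ 3 (mod 4), so O_K = ℤ[√23] and disc(K) = 4d = 92.
disc(K) = 92 is not divisible by 229; 229 is unramified.
Legendre symbol by Euler's criterion: (23/229) ≡ 23^114 ≡ 228 (mod 229), i.e. (23/229) = -1.
Legendre symbol -1 ⇒ 229 is inert.

p is inert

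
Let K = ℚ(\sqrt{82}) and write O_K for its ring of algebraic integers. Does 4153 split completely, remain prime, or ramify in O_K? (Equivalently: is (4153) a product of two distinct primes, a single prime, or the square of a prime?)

d = 82 ≡ 2 (mod 4), so O_K = ℤ[√82] and disc(K) = 4d = 328.
disc(K) = 328 is not divisible by 4153; 4153 is unramified.
(82/4153) = 82^2076 mod 4153 = 4152, giving Legendre symbol -1.
d is a non-residue mod p, hence 4153 remains inert in O_K.

inert — (4153) stays prime in O_K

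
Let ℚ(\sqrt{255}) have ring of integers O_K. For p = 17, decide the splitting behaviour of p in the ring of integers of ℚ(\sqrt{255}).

255 mod 4 = 3, hence disc K = 4·255 = 1020 and O_K = ℤ[√255].
Ramification test: 17 | 1020. The prime 17 ramifies in K.

p ramifies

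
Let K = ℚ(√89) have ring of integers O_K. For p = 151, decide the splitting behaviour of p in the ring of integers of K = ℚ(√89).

Since 89 ≡ 1 mod 4, the ring of integers is ℤ[(1+√89)/2] with discriminant 89.
disc(K) = 89 is not divisible by 151; 151 is unramified.
Legendre symbol by Euler's criterion: (89/151) ≡ 89^75 ≡ 150 (mod 151), i.e. (89/151) = -1.
d is a non-residue mod p, hence 151 remains inert in O_K.

inert — (151) stays prime in O_K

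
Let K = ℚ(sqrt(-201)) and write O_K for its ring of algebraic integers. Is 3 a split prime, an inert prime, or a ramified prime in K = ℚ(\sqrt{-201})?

Since -201 ≢ 1 mod 4, the ring of integers is ℤ[√-201] with discriminant 4·(-201) = -804.
Ramification test: 3 | -804. The prime 3 ramifies in K.

ramifies in O_K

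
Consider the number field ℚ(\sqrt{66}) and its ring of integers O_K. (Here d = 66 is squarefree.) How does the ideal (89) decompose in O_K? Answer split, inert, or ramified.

p is inert

66 mod 4 = 2, hence disc K = 4·66 = 264 and O_K = ℤ[√66].
89 ∤ 264, so 89 is unramified.
Legendre symbol by Euler's criterion: (66/89) ≡ 66^44 ≡ 88 (mod 89), i.e. (66/89) = -1.
Legendre symbol -1 ⇒ 89 is inert.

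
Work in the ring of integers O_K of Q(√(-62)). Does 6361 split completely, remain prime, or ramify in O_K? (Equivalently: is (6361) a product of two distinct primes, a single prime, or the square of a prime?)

Since -62 ≢ 1 mod 4, the ring of integers is ℤ[√-62] with discriminant 4·(-62) = -248.
disc(K) = -248 is not divisible by 6361; 6361 is unramified.
(-62/6361) = 6299^3180 mod 6361 = 6360, giving Legendre symbol -1.
(-62/6361) = -1, so 6361 is inert.

p is inert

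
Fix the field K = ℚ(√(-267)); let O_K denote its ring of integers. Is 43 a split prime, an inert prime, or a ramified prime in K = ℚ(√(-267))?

d = -267 ≡ 1 (mod 4), so O_K = ℤ[(1+√-267)/2] and disc(K) = d = -267.
disc(K) = -267 is not divisible by 43; 43 is unramified.
(-267/43) = 34^21 mod 43 = 42, giving Legendre symbol -1.
(-267/43) = -1, so 43 is inert.

remains prime (inert)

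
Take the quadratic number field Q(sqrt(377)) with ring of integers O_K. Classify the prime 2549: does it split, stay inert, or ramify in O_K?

2549 remains inert

d = 377 ≡ 1 (mod 4), so O_K = ℤ[(1+√377)/2] and disc(K) = d = 377.
disc(K) = 377 is not divisible by 2549; 2549 is unramified.
(377/2549) = 377^1274 mod 2549 = 2548, giving Legendre symbol -1.
Legendre symbol -1 ⇒ 2549 is inert.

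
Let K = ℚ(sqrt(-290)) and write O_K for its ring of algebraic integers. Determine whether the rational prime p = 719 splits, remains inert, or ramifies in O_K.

-290 mod 4 = 2, hence disc K = 4·(-290) = -1160 and O_K = ℤ[√-290].
Since gcd(719, -1160) = 1 the prime 719 does not ramify.
Euler's criterion: (-290)^359 mod 719 = 718. Thus (-290|719) = -1.
Legendre symbol -1 ⇒ 719 is inert.

inert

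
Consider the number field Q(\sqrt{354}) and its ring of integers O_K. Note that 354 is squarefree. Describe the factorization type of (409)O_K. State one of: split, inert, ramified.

409 remains inert

Since 354 ≢ 1 mod 4, the ring of integers is ℤ[√354] with discriminant 4·354 = 1416.
disc(K) = 1416 is not divisible by 409; 409 is unramified.
Legendre symbol by Euler's criterion: (354/409) ≡ 354^204 ≡ 408 (mod 409), i.e. (354/409) = -1.
(354/409) = -1, so 409 is inert.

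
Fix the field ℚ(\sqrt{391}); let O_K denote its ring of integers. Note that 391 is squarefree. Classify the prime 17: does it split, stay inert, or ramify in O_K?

391 mod 4 = 3, hence disc K = 4·391 = 1564 and O_K = ℤ[√391].
Ramification test: 17 | 1564. The prime 17 ramifies in K.

p ramifies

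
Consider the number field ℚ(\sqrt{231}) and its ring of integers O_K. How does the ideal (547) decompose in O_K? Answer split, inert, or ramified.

split

d = 231 ≡ 3 (mod 4), so O_K = ℤ[√231] and disc(K) = 4d = 924.
Since gcd(547, 924) = 1 the prime 547 does not ramify.
Euler's criterion: 231^273 mod 547 = 1. Thus (231|547) = 1.
Legendre symbol 1 ⇒ 547 is split.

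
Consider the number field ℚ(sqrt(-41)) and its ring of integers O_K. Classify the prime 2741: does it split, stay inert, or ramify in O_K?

d = -41 ≡ 3 (mod 4), so O_K = ℤ[√-41] and disc(K) = 4d = -164.
Since gcd(2741, -164) = 1 the prime 2741 does not ramify.
(-41/2741) = 2700^1370 mod 2741 = 2740, giving Legendre symbol -1.
Legendre symbol -1 ⇒ 2741 is inert.

inert — (2741) stays prime in O_K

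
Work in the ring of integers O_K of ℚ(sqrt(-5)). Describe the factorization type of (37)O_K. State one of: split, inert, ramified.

-5 mod 4 = 3, hence disc K = 4·(-5) = -20 and O_K = ℤ[√-5].
37 ∤ -20, so 37 is unramified.
Euler's criterion: (-5)^18 mod 37 = 36. Thus (-5|37) = -1.
Legendre symbol -1 ⇒ 37 is inert.

37 remains inert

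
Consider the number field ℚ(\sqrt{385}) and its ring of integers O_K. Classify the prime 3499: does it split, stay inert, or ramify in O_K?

Since 385 ≡ 1 mod 4, the ring of integers is ℤ[(1+√385)/2] with discriminant 385.
3499 ∤ 385, so 3499 is unramified.
Compute (385/3499) via Euler: 385^((3499-1)/2) mod 3499 = 3498, so (385/3499) = -1.
Legendre symbol -1 ⇒ 3499 is inert.

p is inert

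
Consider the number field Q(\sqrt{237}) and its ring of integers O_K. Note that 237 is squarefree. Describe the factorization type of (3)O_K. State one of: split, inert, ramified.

Since 237 ≡ 1 mod 4, the ring of integers is ℤ[(1+√237)/2] with discriminant 237.
Ramification test: 3 | 237. The prime 3 ramifies in K.

p ramifies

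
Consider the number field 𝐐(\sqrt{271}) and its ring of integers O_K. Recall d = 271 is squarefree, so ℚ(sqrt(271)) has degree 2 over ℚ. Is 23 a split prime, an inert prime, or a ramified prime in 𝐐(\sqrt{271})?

271 mod 4 = 3, hence disc K = 4·271 = 1084 and O_K = ℤ[√271].
disc(K) = 1084 is not divisible by 23; 23 is unramified.
Euler's criterion: 271^11 mod 23 = 1. Thus (271|23) = 1.
(271/23) = 1, so 23 splits.

split — (23) = 𝔭₁𝔭₂ with 𝔭₁ ≠ 𝔭₂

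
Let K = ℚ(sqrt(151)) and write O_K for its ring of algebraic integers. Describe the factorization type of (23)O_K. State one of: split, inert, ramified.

split

d = 151 ≡ 3 (mod 4), so O_K = ℤ[√151] and disc(K) = 4d = 604.
Since gcd(23, 604) = 1 the prime 23 does not ramify.
(151/23) = 13^11 mod 23 = 1, giving Legendre symbol 1.
d is a quadratic residue mod p, hence 23 splits in O_K.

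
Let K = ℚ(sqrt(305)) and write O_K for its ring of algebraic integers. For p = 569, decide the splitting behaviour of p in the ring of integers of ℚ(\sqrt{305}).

split — (569) = 𝔭₁𝔭₂ with 𝔭₁ ≠ 𝔭₂

305 mod 4 = 1, hence disc K = 305 and O_K = ℤ[(1+√305)/2].
Since gcd(569, 305) = 1 the prime 569 does not ramify.
(305/569) = 305^284 mod 569 = 1, giving Legendre symbol 1.
(305/569) = 1, so 569 splits.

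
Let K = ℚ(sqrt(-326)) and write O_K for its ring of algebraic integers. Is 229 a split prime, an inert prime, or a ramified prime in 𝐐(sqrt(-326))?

Since -326 ≢ 1 mod 4, the ring of integers is ℤ[√-326] with discriminant 4·(-326) = -1304.
Since gcd(229, -1304) = 1 the prime 229 does not ramify.
Compute (-326/229) via Euler: 132^((229-1)/2) mod 229 = 1, so (-326/229) = 1.
d is a quadratic residue mod p, hence 229 splits in O_K.

p splits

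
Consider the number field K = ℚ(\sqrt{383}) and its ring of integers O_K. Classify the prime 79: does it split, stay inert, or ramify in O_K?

p splits

d = 383 ≡ 3 (mod 4), so O_K = ℤ[√383] and disc(K) = 4d = 1532.
Since gcd(79, 1532) = 1 the prime 79 does not ramify.
Euler's criterion: 383^39 mod 79 = 1. Thus (383|79) = 1.
(383/79) = 1, so 79 splits.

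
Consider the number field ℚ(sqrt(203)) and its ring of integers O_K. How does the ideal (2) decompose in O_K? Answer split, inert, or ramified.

Since 203 ≢ 1 mod 4, the ring of integers is ℤ[√203] with discriminant 4·203 = 812.
disc(K) = 812 = 2·406, so p = 2 is ramified.

ramified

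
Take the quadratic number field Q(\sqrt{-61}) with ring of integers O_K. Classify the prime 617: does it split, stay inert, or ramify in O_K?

617 remains inert

d = -61 ≡ 3 (mod 4), so O_K = ℤ[√-61] and disc(K) = 4d = -244.
disc(K) = -244 is not divisible by 617; 617 is unramified.
Compute (-61/617) via Euler: 556^((617-1)/2) mod 617 = 616, so (-61/617) = -1.
Legendre symbol -1 ⇒ 617 is inert.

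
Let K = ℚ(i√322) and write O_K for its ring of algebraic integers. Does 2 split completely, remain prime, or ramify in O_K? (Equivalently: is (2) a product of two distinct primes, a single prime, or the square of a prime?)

d = -322 ≡ 2 (mod 4), so O_K = ℤ[√-322] and disc(K) = 4d = -1288.
Ramification test: 2 | -1288. The prime 2 ramifies in K.

ramified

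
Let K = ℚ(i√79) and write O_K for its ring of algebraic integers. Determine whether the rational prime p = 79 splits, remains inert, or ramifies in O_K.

ramified

d = -79 ≡ 1 (mod 4), so O_K = ℤ[(1+√-79)/2] and disc(K) = d = -79.
79 divides disc(K) = -79, so 79 ramifies.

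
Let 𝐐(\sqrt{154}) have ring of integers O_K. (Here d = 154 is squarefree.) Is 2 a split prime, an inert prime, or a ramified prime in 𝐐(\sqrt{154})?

2 is ramified

Since 154 ≢ 1 mod 4, the ring of integers is ℤ[√154] with discriminant 4·154 = 616.
Ramification test: 2 | 616. The prime 2 ramifies in K.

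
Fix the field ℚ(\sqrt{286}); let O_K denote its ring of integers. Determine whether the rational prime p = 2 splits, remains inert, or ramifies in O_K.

p ramifies

Since 286 ≢ 1 mod 4, the ring of integers is ℤ[√286] with discriminant 4·286 = 1144.
Ramification test: 2 | 1144. The prime 2 ramifies in K.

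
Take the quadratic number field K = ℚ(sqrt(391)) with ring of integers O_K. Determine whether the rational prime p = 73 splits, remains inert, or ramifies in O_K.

Since 391 ≢ 1 mod 4, the ring of integers is ℤ[√391] with discriminant 4·391 = 1564.
Since gcd(73, 1564) = 1 the prime 73 does not ramify.
Legendre symbol by Euler's criterion: (391/73) ≡ 391^36 ≡ 72 (mod 73), i.e. (391/73) = -1.
d is a non-residue mod p, hence 73 remains inert in O_K.

remains prime (inert)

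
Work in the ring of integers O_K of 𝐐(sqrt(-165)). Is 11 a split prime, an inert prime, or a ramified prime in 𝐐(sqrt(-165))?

d = -165 ≡ 3 (mod 4), so O_K = ℤ[√-165] and disc(K) = 4d = -660.
11 divides disc(K) = -660, so 11 ramifies.

p ramifies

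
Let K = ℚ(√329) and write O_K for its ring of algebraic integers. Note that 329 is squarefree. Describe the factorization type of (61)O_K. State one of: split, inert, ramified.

Since 329 ≡ 1 mod 4, the ring of integers is ℤ[(1+√329)/2] with discriminant 329.
disc(K) = 329 is not divisible by 61; 61 is unramified.
(329/61) = 24^30 mod 61 = 60, giving Legendre symbol -1.
Legendre symbol -1 ⇒ 61 is inert.

inert — (61) stays prime in O_K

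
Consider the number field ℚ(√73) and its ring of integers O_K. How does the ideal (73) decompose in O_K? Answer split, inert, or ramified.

ramifies in O_K

73 mod 4 = 1, hence disc K = 73 and O_K = ℤ[(1+√73)/2].
disc(K) = 73 = 73·1, so p = 73 is ramified.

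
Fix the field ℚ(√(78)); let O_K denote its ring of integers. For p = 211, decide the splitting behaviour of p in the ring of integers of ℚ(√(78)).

211 splits in O_K

78 mod 4 = 2, hence disc K = 4·78 = 312 and O_K = ℤ[√78].
disc(K) = 312 is not divisible by 211; 211 is unramified.
Compute (78/211) via Euler: 78^((211-1)/2) mod 211 = 1, so (78/211) = 1.
(78/211) = 1, so 211 splits.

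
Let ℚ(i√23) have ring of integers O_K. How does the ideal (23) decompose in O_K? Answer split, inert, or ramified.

ramified — (23) = 𝔭²

-23 mod 4 = 1, hence disc K = -23 and O_K = ℤ[(1+√-23)/2].
Ramification test: 23 | -23. The prime 23 ramifies in K.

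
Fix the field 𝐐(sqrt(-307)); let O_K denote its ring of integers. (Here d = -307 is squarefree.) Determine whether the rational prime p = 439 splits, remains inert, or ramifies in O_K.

remains prime (inert)

d = -307 ≡ 1 (mod 4), so O_K = ℤ[(1+√-307)/2] and disc(K) = d = -307.
439 ∤ -307, so 439 is unramified.
Compute (-307/439) via Euler: 132^((439-1)/2) mod 439 = 438, so (-307/439) = -1.
(-307/439) = -1, so 439 is inert.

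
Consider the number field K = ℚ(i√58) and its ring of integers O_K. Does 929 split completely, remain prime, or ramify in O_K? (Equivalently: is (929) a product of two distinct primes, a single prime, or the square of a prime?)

splits completely

d = -58 ≡ 2 (mod 4), so O_K = ℤ[√-58] and disc(K) = 4d = -232.
disc(K) = -232 is not divisible by 929; 929 is unramified.
Compute (-58/929) via Euler: 871^((929-1)/2) mod 929 = 1, so (-58/929) = 1.
d is a quadratic residue mod p, hence 929 splits in O_K.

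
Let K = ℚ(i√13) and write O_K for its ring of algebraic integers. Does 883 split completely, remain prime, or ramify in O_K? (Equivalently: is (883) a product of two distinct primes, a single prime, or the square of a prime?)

-13 mod 4 = 3, hence disc K = 4·(-13) = -52 and O_K = ℤ[√-13].
Since gcd(883, -52) = 1 the prime 883 does not ramify.
Euler's criterion: (-13)^441 mod 883 = 882. Thus (-13|883) = -1.
(-13/883) = -1, so 883 is inert.

883 remains inert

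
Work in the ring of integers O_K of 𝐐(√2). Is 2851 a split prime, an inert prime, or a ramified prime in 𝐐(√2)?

2851 remains inert

d = 2 ≡ 2 (mod 4), so O_K = ℤ[√2] and disc(K) = 4d = 8.
Since gcd(2851, 8) = 1 the prime 2851 does not ramify.
Compute (2/2851) via Euler: 2^((2851-1)/2) mod 2851 = 2850, so (2/2851) = -1.
(2/2851) = -1, so 2851 is inert.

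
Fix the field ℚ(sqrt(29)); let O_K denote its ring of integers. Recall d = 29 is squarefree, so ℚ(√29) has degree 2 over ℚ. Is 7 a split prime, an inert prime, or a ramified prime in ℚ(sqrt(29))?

d = 29 ≡ 1 (mod 4), so O_K = ℤ[(1+√29)/2] and disc(K) = d = 29.
7 ∤ 29, so 7 is unramified.
Euler's criterion: 29^3 mod 7 = 1. Thus (29|7) = 1.
d is a quadratic residue mod p, hence 7 splits in O_K.

p splits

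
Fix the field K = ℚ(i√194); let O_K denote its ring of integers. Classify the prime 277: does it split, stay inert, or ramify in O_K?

277 splits in O_K

-194 mod 4 = 2, hence disc K = 4·(-194) = -776 and O_K = ℤ[√-194].
Since gcd(277, -776) = 1 the prime 277 does not ramify.
Euler's criterion: (-194)^138 mod 277 = 1. Thus (-194|277) = 1.
Legendre symbol 1 ⇒ 277 is split.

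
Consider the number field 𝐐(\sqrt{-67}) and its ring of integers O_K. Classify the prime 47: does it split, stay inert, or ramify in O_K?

Since -67 ≡ 1 mod 4, the ring of integers is ℤ[(1+√-67)/2] with discriminant -67.
disc(K) = -67 is not divisible by 47; 47 is unramified.
Compute (-67/47) via Euler: 27^((47-1)/2) mod 47 = 1, so (-67/47) = 1.
(-67/47) = 1, so 47 splits.

split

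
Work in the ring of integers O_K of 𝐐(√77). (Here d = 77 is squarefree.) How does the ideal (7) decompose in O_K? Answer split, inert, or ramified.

7 is ramified

77 mod 4 = 1, hence disc K = 77 and O_K = ℤ[(1+√77)/2].
disc(K) = 77 = 7·11, so p = 7 is ramified.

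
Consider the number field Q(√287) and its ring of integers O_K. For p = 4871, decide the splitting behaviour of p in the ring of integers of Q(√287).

Since 287 ≢ 1 mod 4, the ring of integers is ℤ[√287] with discriminant 4·287 = 1148.
disc(K) = 1148 is not divisible by 4871; 4871 is unramified.
Legendre symbol by Euler's criterion: (287/4871) ≡ 287^2435 ≡ 1 (mod 4871), i.e. (287/4871) = 1.
(287/4871) = 1, so 4871 splits.

split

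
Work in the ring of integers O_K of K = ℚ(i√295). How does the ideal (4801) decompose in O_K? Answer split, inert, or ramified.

splits completely

d = -295 ≡ 1 (mod 4), so O_K = ℤ[(1+√-295)/2] and disc(K) = d = -295.
4801 ∤ -295, so 4801 is unramified.
Euler's criterion: (-295)^2400 mod 4801 = 1. Thus (-295|4801) = 1.
d is a quadratic residue mod p, hence 4801 splits in O_K.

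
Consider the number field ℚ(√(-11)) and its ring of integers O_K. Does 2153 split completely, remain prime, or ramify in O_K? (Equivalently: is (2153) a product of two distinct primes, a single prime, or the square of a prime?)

p is inert

-11 mod 4 = 1, hence disc K = -11 and O_K = ℤ[(1+√-11)/2].
Since gcd(2153, -11) = 1 the prime 2153 does not ramify.
Legendre symbol by Euler's criterion: (-11/2153) ≡ (-11)^1076 ≡ 2152 (mod 2153), i.e. (-11/2153) = -1.
d is a non-residue mod p, hence 2153 remains inert in O_K.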